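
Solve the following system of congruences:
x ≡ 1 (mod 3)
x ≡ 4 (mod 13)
4

Using the Chinese Remainder Theorem:
M = product of moduli = 39
For equation 1: M_1 = 13, 13 ≡ 1 (mod 3), inverse of 13 mod 3 is 1 (check: 1 × 1 = 1 ≡ 1 (mod 3))
For equation 2: M_2 = 3, 3 ≡ 3 (mod 13), inverse of 3 mod 13 is 9 (check: 3 × 9 = 27 ≡ 1 (mod 13))
Combine: x ≡ Σ r_i×M_i×(M_i⁻¹ mod m_i) = 1×13×1 + 4×3×9 = 13 + 108 = 121
121 mod 39 = 4
x ≡ 4 (mod 39)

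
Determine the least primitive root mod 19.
p - 1 = 18 has prime divisors 2, 3. h is a primitive root mod 19 iff h^(18/q) ≢ 1 (mod 19) for each such q.
h = 2: 2^9 ≡ 18, 2^6 ≡ 7 (mod 19); none is 1, so 2 has order 18 and is a primitive root.
The smallest primitive root mod 19 is g = 2.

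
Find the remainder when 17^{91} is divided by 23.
By Fermat: 17^{22} ≡ 1 (mod 23). 91 = 4×22 + 3. So 17^{91} ≡ 17^{3} ≡ 14 (mod 23)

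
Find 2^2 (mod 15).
2 = 2 (binary 10). Repeated squaring mod 15: 2^1 ≡ 2; 2^2 ≡ 2² = 4 ≡ 4. So 2^2 ≡ 4 (mod 15).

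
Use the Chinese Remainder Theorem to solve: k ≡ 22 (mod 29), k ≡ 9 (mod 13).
22

Using the Chinese Remainder Theorem:
M = product of moduli = 377
For equation 1: M_1 = 13, 13 ≡ 13 (mod 29), inverse of 13 mod 29 is 9 (check: 13 × 9 = 117 ≡ 1 (mod 29))
For equation 2: M_2 = 29, 29 ≡ 3 (mod 13), inverse of 29 mod 13 is 9 (check: 3 × 9 = 27 ≡ 1 (mod 13))
Combine: k ≡ Σ r_i×M_i×(M_i⁻¹ mod m_i) = 22×13×9 + 9×29×9 = 2574 + 2349 = 4923
4923 mod 377 = 22
k ≡ 22 (mod 377)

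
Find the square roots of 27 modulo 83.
The square roots of 27 mod 83 are 44 and 39. Verify: 44² = 1936 ≡ 27 (mod 83)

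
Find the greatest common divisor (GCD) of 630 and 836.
2

Using the Euclidean algorithm:
630 = 0 × 836 + 630
836 = 1 × 630 + 206
630 = 3 × 206 + 12
206 = 17 × 12 + 2
12 = 6 × 2 + 0

GCD(630, 836) = 2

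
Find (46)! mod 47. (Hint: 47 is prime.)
By Wilson's theorem, (46)! ≡ -1 ≡ 46 (mod 47)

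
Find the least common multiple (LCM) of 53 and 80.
4240

First find GCD(53, 80) using the Euclidean algorithm:
53 = 0 × 80 + 53
80 = 1 × 53 + 27
53 = 1 × 27 + 26
27 = 1 × 26 + 1
26 = 26 × 1 + 0
GCD(53, 80) = 1

LCM formula: LCM(a, b) = (a × b) / GCD(a, b)
LCM(53, 80) = (53 × 80) / 1
LCM(53, 80) = 4240 / 1
LCM(53, 80) = 4240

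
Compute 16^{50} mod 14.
4

Using successive squaring:
Binary expansion of 50: 110010
Powers of 16 mod 14 (each is the square of the previous):
  16^1 ≡ 2 (mod 14)
  16^2 ≡ 2² = 4 ≡ 4 (mod 14)
  16^4 ≡ 4² = 16 ≡ 2 (mod 14)
  16^8 ≡ 2² = 4 ≡ 4 (mod 14)
  16^16 ≡ 4² = 16 ≡ 2 (mod 14)
  16^32 ≡ 2² = 4 ≡ 4 (mod 14)
50 = 32 + 16 + 2, so 16^50 = 16^32 × 16^16 × 16^2 ≡ 4 × 2 × 4 (mod 14)
Multiplying step by step:
  4 × 2 = 8 ≡ 8 (mod 14)
  8 × 4 = 32 ≡ 4 (mod 14)
Result: 16^50 ≡ 4 (mod 14)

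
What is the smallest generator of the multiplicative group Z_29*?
p - 1 = 28 has prime divisors 2, 7. h is a primitive root mod 29 iff h^(28/q) ≢ 1 (mod 29) for each such q.
h = 2: 2^14 ≡ 28, 2^4 ≡ 16 (mod 29); none is 1, so 2 has order 28 and is a primitive root.
The smallest primitive root mod 29 is g = 2.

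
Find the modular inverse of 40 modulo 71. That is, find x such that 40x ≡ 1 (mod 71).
16

Using Extended Euclidean Algorithm:
gcd(40, 71) = 1
Bezout coefficients: 40 × 16 + 71 × -9 = 1
So 40 × 16 ≡ 1 (mod 71)
The inverse is 16 mod 71 = 16
Verification: 40 × 16 = 640 = 9 × 71 + 1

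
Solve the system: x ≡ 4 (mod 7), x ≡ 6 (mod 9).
M = 7 × 9 = 63. M₁ = 9, y₁ ≡ 4 (mod 7). M₂ = 7, y₂ ≡ 4 (mod 9). x = 4×9×4 + 6×7×4 ≡ 60 (mod 63)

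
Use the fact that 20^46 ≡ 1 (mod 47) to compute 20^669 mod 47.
By Fermat: 20^{46} ≡ 1 (mod 47). 669 ≡ 25 (mod 46). So 20^{669} ≡ 20^{25} ≡ 23 (mod 47)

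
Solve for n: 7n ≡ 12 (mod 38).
18

Since gcd(7, 38) = 1 divides 12, a solution exists.
Multiply both sides by the inverse of 7 mod 38:
  7^(-1) mod 38 = 11
  x ≡ 11 × 12 ≡ 132 ≡ 18 (mod 38)
Verification: 7 × 18 = 126 = 3 × 38 + 12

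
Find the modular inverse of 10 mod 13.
10^(-1) ≡ 4 (mod 13). Verification: 10 × 4 = 40 ≡ 1 (mod 13)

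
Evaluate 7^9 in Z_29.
9 = 8 + 1 (binary 1001). Repeated squaring mod 29: 7^1 ≡ 7; 7^2 ≡ 7² = 49 ≡ 20; 7^4 ≡ 20² = 400 ≡ 23; 7^8 ≡ 23² = 529 ≡ 7. Multiply: 7^9 = 7^8 × 7^1 ≡ 7 × 7 (mod 29): 7 × 7 = 49 ≡ 20. So 7^9 ≡ 20 (mod 29).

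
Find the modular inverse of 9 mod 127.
9^(-1) ≡ 113 (mod 127). Verification: 9 × 113 = 1017 ≡ 1 (mod 127)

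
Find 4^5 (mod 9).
5 = 4 + 1 (binary 101). Repeated squaring mod 9: 4^1 ≡ 4; 4^2 ≡ 4² = 16 ≡ 7; 4^4 ≡ 7² = 49 ≡ 4. Multiply: 4^5 = 4^4 × 4^1 ≡ 4 × 4 (mod 9): 4 × 4 = 16 ≡ 7. So 4^5 ≡ 7 (mod 9).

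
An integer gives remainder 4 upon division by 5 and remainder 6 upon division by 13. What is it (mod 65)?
M = 5 × 13 = 65. M₁ = 13, y₁ ≡ 2 (mod 5). M₂ = 5, y₂ ≡ 8 (mod 13). k = 4×13×2 + 6×5×8 ≡ 19 (mod 65). The smallest positive such number is 19.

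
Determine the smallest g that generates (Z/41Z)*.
6

A primitive root g modulo p has order p-1 = 40
Prime divisors of 40: [2, 5]
g is a primitive root iff g^(40/q) ≢ 1 (mod 41) for each prime divisor q
Testing small values:
  g = 2: 2^20 ≡ 1, 2^8 ≡ 10 (mod 41) → 2^20 ≡ 1, not primitive root
  g = 3: 3^20 ≡ 40, 3^8 ≡ 1 (mod 41) → 3^8 ≡ 1, not primitive root
  g = 4: 4^20 ≡ 1, 4^8 ≡ 18 (mod 41) → 4^20 ≡ 1, not primitive root
  g = 5: 5^20 ≡ 1, 5^8 ≡ 18 (mod 41) → 5^20 ≡ 1, not primitive root
  g = 6: 6^20 ≡ 40, 6^8 ≡ 10 (mod 41) → none is 1, primitive root!
The smallest primitive root is 6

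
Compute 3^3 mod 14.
3 = 2 + 1 (binary 11). Repeated squaring mod 14: 3^1 ≡ 3; 3^2 ≡ 3² = 9 ≡ 9. Multiply: 3^3 = 3^2 × 3^1 ≡ 9 × 3 (mod 14): 9 × 3 = 27 ≡ 13. So 3^3 ≡ 13 (mod 14).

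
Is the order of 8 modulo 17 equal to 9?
No, the actual order is 8, not 9.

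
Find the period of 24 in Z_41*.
Powers of 24 mod 41: 24^1≡24, 24^2≡2, 24^3≡7, 24^4≡4, 24^5≡14, 24^6≡8, 24^7≡28, 24^8≡16, 24^9≡15, 24^10≡32, 24^11≡30, 24^12≡23, 24^13≡19, 24^14≡5, 24^15≡38, 24^16≡10, 24^17≡35, 24^18≡20, 24^19≡29, 24^20≡40, 24^21≡17, 24^22≡39, 24^23≡34, 24^24≡37, 24^25≡27, 24^26≡33, 24^27≡13, 24^28≡25, 24^29≡26, 24^30≡9, 24^31≡11, 24^32≡18, 24^33≡22, 24^34≡36, 24^35≡3, 24^36≡31, 24^37≡6, 24^38≡21, 24^39≡12, 24^40≡1. Order = 40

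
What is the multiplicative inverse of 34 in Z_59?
34^(-1) ≡ 33 (mod 59). Verification: 34 × 33 = 1122 ≡ 1 (mod 59)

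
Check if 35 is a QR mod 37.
By Euler's criterion: 35^{18} ≡ 36 (mod 37). Since this equals -1 (≡ 36), 35 is not a QR.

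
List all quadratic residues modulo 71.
QRs mod 71: {1, 2, 3, 4, 5, 6, 8, 9, 10, 12, 15, 16, 18, 19, 20, 24, 25, 27, 29, 30, 32, 36, 37, 38, 40, 43, 45, 48, 49, 50, 54, 57, 58, 60, 64}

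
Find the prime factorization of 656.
2^4 × 41

Divide by primes starting from smallest:
656 ÷ 2 = 328
328 ÷ 2 = 164
164 ÷ 2 = 82
82 ÷ 2 = 41
41 ÷ 41 = 1

656 = 2^4 × 41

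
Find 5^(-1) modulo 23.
14

Using Extended Euclidean Algorithm:
gcd(5, 23) = 1
Bezout coefficients: 5 × -9 + 23 × 2 = 1
So 5 × -9 ≡ 1 (mod 23)
The inverse is -9 mod 23 = 14
Verification: 5 × 14 = 70 = 3 × 23 + 1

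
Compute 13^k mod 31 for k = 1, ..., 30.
g^1, g^2, ..., g^{30} mod 31: {13, 14, 27, 10, 6, 16, 22, 7, 29, 5, 3, 8, 11, 19, 30, 18, 17, 4, 21, 25, 15, 9, 24, 2, 26, 28, 23, 20, 12, 1}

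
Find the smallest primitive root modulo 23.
p - 1 = 22 has prime divisors 2, 11. h is a primitive root mod 23 iff h^(22/q) ≢ 1 (mod 23) for each such q.
h = 2: 2^11 ≡ 1, 2^2 ≡ 4 (mod 23); 2^11 ≡ 1, so not a primitive root.
h = 3: 3^11 ≡ 1, 3^2 ≡ 9 (mod 23); 3^11 ≡ 1, so not a primitive root.
h = 4: 4^11 ≡ 1, 4^2 ≡ 16 (mod 23); 4^11 ≡ 1, so not a primitive root.
h = 5: 5^11 ≡ 22, 5^2 ≡ 2 (mod 23); none is 1, so 5 has order 22 and is a primitive root.
The smallest primitive root mod 23 is g = 5.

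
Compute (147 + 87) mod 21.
3

(147 + 87) = 234
234 mod 21 = 3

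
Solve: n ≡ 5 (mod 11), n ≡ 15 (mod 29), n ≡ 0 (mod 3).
M = 11 × 29 × 3 = 957. M₁ = 87, y₁ ≡ 10 (mod 11). M₂ = 33, y₂ ≡ 22 (mod 29). M₃ = 319, y₃ ≡ 1 (mod 3). n = 5×87×10 + 15×33×22 + 0×319×1 ≡ 885 (mod 957)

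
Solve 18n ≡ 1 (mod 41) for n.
18^(-1) ≡ 16 (mod 41). Verification: 18 × 16 = 288 ≡ 1 (mod 41)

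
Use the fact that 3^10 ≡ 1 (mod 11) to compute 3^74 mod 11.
By Fermat: 3^{10} ≡ 1 (mod 11). 74 = 7×10 + 4. So 3^{74} ≡ 3^{4} ≡ 4 (mod 11)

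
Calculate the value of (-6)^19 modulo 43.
Using repeated squaring. (-6) ≡ 37 (mod 43). 19 = 16 + 2 + 1 (binary 10011). Repeated squaring mod 43: 37^1 ≡ 37; 37^2 ≡ 37² = 1369 ≡ 36; 37^4 ≡ 36² = 1296 ≡ 6; 37^8 ≡ 6² = 36 ≡ 36; 37^16 ≡ 36² = 1296 ≡ 6. Multiply: (-6)^19 ≡ 37^16 × 37^2 × 37^1 ≡ 6 × 36 × 37 (mod 43): 6 × 36 = 216 ≡ 1; 1 × 37 = 37 ≡ 37. So (-6)^19 ≡ 37 (mod 43).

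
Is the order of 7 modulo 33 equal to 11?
No, the actual order is 10, not 11.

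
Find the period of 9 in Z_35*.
Powers of 9 mod 35: 9^1≡9, 9^2≡11, 9^3≡29, 9^4≡16, 9^5≡4, 9^6≡1. Order = 6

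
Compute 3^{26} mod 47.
27

Using successive squaring:
Binary expansion of 26: 11010
Powers of 3 mod 47 (each is the square of the previous):
  3^1 ≡ 3 (mod 47)
  3^2 ≡ 3² = 9 ≡ 9 (mod 47)
  3^4 ≡ 9² = 81 ≡ 34 (mod 47)
  3^8 ≡ 34² = 1156 ≡ 28 (mod 47)
  3^16 ≡ 28² = 784 ≡ 32 (mod 47)
26 = 16 + 8 + 2, so 3^26 = 3^16 × 3^8 × 3^2 ≡ 32 × 28 × 9 (mod 47)
Multiplying step by step:
  32 × 28 = 896 ≡ 3 (mod 47)
  3 × 9 = 27 ≡ 27 (mod 47)
Result: 3^26 ≡ 27 (mod 47)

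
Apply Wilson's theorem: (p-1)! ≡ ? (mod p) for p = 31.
By Wilson's theorem, (30)! ≡ -1 ≡ 30 (mod 31)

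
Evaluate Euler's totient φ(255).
128

Prime factorization: 255 = 3 × 5 × 17
Using the formula φ(n) = n × Π(1 - 1/p) for each prime factor p:
φ(255) = 255 × (1 - 1/3) × (1 - 1/5) × (1 - 1/17)
φ(255) = 128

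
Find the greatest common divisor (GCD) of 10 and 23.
1

Using the Euclidean algorithm:
10 = 0 × 23 + 10
23 = 2 × 10 + 3
10 = 3 × 3 + 1
3 = 3 × 1 + 0

GCD(10, 23) = 1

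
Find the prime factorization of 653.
653

Divide by primes starting from smallest:
653 ÷ 653 = 1

653 = 653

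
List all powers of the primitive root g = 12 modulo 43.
g^1, g^2, ..., g^{42} mod 43: {12, 15, 8, 10, 34, 21, 37, 14, 39, 38, 26, 11, 3, 36, 2, 24, 30, 16, 20, 25, 42, 31, 28, 35, 33, 9, 22, 6, 29, 4, 5, 17, 32, 40, 7, 41, 19, 13, 27, 23, 18, 1}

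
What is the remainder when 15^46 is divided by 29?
Using Fermat: 15^{28} ≡ 1 (mod 29). 46 ≡ 18 (mod 28). So 15^{46} ≡ 15^{18} ≡ 9 (mod 29)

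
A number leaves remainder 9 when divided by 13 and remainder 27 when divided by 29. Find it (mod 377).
M = 13 × 29 = 377. M₁ = 29, y₁ ≡ 9 (mod 13). M₂ = 13, y₂ ≡ 9 (mod 29). z = 9×29×9 + 27×13×9 ≡ 230 (mod 377)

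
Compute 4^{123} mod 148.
48

Using successive squaring:
Binary expansion of 123: 1111011
Powers of 4 mod 148 (each is the square of the previous):
  4^1 ≡ 4 (mod 148)
  4^2 ≡ 4² = 16 ≡ 16 (mod 148)
  4^4 ≡ 16² = 256 ≡ 108 (mod 148)
  4^8 ≡ 108² = 11664 ≡ 120 (mod 148)
  4^16 ≡ 120² = 14400 ≡ 44 (mod 148)
  4^32 ≡ 44² = 1936 ≡ 12 (mod 148)
  4^64 ≡ 12² = 144 ≡ 144 (mod 148)
123 = 64 + 32 + 16 + 8 + 2 + 1, so 4^123 = 4^64 × 4^32 × 4^16 × 4^8 × 4^2 × 4^1 ≡ 144 × 12 × 44 × 120 × 16 × 4 (mod 148)
Multiplying step by step:
  144 × 12 = 1728 ≡ 100 (mod 148)
  100 × 44 = 4400 ≡ 108 (mod 148)
  108 × 120 = 12960 ≡ 84 (mod 148)
  84 × 16 = 1344 ≡ 12 (mod 148)
  12 × 4 = 48 ≡ 48 (mod 148)
Result: 4^123 ≡ 48 (mod 148)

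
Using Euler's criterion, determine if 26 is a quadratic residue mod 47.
By Euler's criterion: 26^{23} ≡ 46 (mod 47). Since this equals -1 (≡ 46), 26 is not a QR.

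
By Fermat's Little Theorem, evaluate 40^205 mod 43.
By Fermat: 40^{42} ≡ 1 (mod 43). 205 = 4×42 + 37. So 40^{205} ≡ 40^{37} ≡ 23 (mod 43)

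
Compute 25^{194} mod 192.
49

Using successive squaring:
Binary expansion of 194: 11000010
Powers of 25 mod 192 (each is the square of the previous):
  25^1 ≡ 25 (mod 192)
  25^2 ≡ 25² = 625 ≡ 49 (mod 192)
  25^4 ≡ 49² = 2401 ≡ 97 (mod 192)
  25^8 ≡ 97² = 9409 ≡ 1 (mod 192)
  25^16 ≡ 1² = 1 ≡ 1 (mod 192)
  25^32 ≡ 1² = 1 ≡ 1 (mod 192)
  25^64 ≡ 1² = 1 ≡ 1 (mod 192)
  25^128 ≡ 1² = 1 ≡ 1 (mod 192)
194 = 128 + 64 + 2, so 25^194 = 25^128 × 25^64 × 25^2 ≡ 1 × 1 × 49 (mod 192)
Multiplying step by step:
  1 × 1 = 1 ≡ 1 (mod 192)
  1 × 49 = 49 ≡ 49 (mod 192)
Result: 25^194 ≡ 49 (mod 192)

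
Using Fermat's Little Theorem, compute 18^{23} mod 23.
18

By Fermat's Little Theorem, a^(p-1) ≡ 1 (mod p) for prime p and gcd(a, p) = 1
Here p = 23, so 18^22 ≡ 1 (mod 23)
We can reduce the exponent: 23 mod 22 = 1
So 18^23 ≡ 18^1 (mod 23)
Computing: 18^1 mod 23 = 18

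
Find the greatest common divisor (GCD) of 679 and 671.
1

Using the Euclidean algorithm:
679 = 1 × 671 + 8
671 = 83 × 8 + 7
8 = 1 × 7 + 1
7 = 7 × 1 + 0

GCD(679, 671) = 1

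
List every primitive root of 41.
Primitive roots mod 41: {6, 7, 11, 12, 13, 15, 17, 19, 22, 24, 26, 28, 29, 30, 34, 35}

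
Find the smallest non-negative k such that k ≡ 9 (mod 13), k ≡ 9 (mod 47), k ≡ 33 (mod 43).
10396

Using the Chinese Remainder Theorem:
M = product of moduli = 26273
For equation 1: M_1 = 2021, 2021 ≡ 6 (mod 13), inverse of 2021 mod 13 is 11 (check: 6 × 11 = 66 ≡ 1 (mod 13))
For equation 2: M_2 = 559, 559 ≡ 42 (mod 47), inverse of 559 mod 47 is 28 (check: 42 × 28 = 1176 ≡ 1 (mod 47))
For equation 3: M_3 = 611, 611 ≡ 9 (mod 43), inverse of 611 mod 43 is 24 (check: 9 × 24 = 216 ≡ 1 (mod 43))
Combine: k ≡ Σ r_i×M_i×(M_i⁻¹ mod m_i) = 9×2021×11 + 9×559×28 + 33×611×24 = 200079 + 140868 + 483912 = 824859
824859 mod 26273 = 10396
k ≡ 10396 (mod 26273)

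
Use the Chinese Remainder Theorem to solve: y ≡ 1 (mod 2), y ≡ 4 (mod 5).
9

Using the Chinese Remainder Theorem:
M = product of moduli = 10
For equation 1: M_1 = 5, 5 ≡ 1 (mod 2), inverse of 5 mod 2 is 1 (check: 1 × 1 = 1 ≡ 1 (mod 2))
For equation 2: M_2 = 2, 2 ≡ 2 (mod 5), inverse of 2 mod 5 is 3 (check: 2 × 3 = 6 ≡ 1 (mod 5))
Combine: y ≡ Σ r_i×M_i×(M_i⁻¹ mod m_i) = 1×5×1 + 4×2×3 = 5 + 24 = 29
29 mod 10 = 9
y ≡ 9 (mod 10)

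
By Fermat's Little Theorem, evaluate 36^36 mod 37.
By Fermat's Little Theorem, 36^{36} ≡ 1 (mod 37) since 37 is prime and gcd(36, 37) = 1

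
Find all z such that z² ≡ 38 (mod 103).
The square roots of 38 mod 103 are 55 and 48. Verify: 55² = 3025 ≡ 38 (mod 103)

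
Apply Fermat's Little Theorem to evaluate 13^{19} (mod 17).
4

By Fermat's Little Theorem, a^(p-1) ≡ 1 (mod p) for prime p and gcd(a, p) = 1
Here p = 17, so 13^16 ≡ 1 (mod 17)
We can reduce the exponent: 19 mod 16 = 3
So 13^19 ≡ 13^3 (mod 17)
Computing: 13^3 mod 17 = 4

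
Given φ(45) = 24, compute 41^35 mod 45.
By Euler: 41^{24} ≡ 1 (mod 45) since gcd(41, 45) = 1. 35 = 1×24 + 11. So 41^{35} ≡ 41^{11} ≡ 11 (mod 45)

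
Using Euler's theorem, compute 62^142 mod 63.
By Euler: 62^{36} ≡ 1 (mod 63) since gcd(62, 63) = 1. 142 = 3×36 + 34. So 62^{142} ≡ 62^{34} ≡ 1 (mod 63)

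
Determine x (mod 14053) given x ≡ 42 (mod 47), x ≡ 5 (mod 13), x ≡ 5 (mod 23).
4789

Using the Chinese Remainder Theorem:
M = product of moduli = 14053
For equation 1: M_1 = 299, 299 ≡ 17 (mod 47), inverse of 299 mod 47 is 36 (check: 17 × 36 = 612 ≡ 1 (mod 47))
For equation 2: M_2 = 1081, 1081 ≡ 2 (mod 13), inverse of 1081 mod 13 is 7 (check: 2 × 7 = 14 ≡ 1 (mod 13))
For equation 3: M_3 = 611, 611 ≡ 13 (mod 23), inverse of 611 mod 23 is 16 (check: 13 × 16 = 208 ≡ 1 (mod 23))
Combine: x ≡ Σ r_i×M_i×(M_i⁻¹ mod m_i) = 42×299×36 + 5×1081×7 + 5×611×16 = 452088 + 37835 + 48880 = 538803
538803 mod 14053 = 4789
x ≡ 4789 (mod 14053)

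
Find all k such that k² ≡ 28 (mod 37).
The square roots of 28 mod 37 are 19 and 18. Verify: 19² = 361 ≡ 28 (mod 37)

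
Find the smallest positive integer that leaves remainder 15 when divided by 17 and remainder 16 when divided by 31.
M = 17 × 31 = 527. M₁ = 31, y₁ ≡ 11 (mod 17). M₂ = 17, y₂ ≡ 11 (mod 31). y = 15×31×11 + 16×17×11 ≡ 202 (mod 527). The smallest positive such number is 202.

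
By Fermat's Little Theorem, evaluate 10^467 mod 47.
By Fermat: 10^{46} ≡ 1 (mod 47). 467 ≡ 7 (mod 46). So 10^{467} ≡ 10^{7} ≡ 45 (mod 47)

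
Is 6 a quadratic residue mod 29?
By Euler's criterion: 6^{14} ≡ 1 (mod 29). Since this equals 1, 6 is a QR.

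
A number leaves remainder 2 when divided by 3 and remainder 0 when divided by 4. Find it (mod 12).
M = 3 × 4 = 12. M₁ = 4, y₁ ≡ 1 (mod 3). M₂ = 3, y₂ ≡ 3 (mod 4). k = 2×4×1 + 0×3×3 ≡ 8 (mod 12)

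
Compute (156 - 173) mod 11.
5

(156 - 173) = -17
-17 mod 11 = 5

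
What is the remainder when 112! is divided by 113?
By Wilson's theorem, (112)! ≡ -1 ≡ 112 (mod 113)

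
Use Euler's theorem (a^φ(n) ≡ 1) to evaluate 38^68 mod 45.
By Euler: 38^{24} ≡ 1 (mod 45) since gcd(38, 45) = 1. 68 = 2×24 + 20. So 38^{68} ≡ 38^{20} ≡ 31 (mod 45)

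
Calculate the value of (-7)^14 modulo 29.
Using repeated squaring. (-7) ≡ 22 (mod 29). 14 = 8 + 4 + 2 (binary 1110). Repeated squaring mod 29: 22^1 ≡ 22; 22^2 ≡ 22² = 484 ≡ 20; 22^4 ≡ 20² = 400 ≡ 23; 22^8 ≡ 23² = 529 ≡ 7. Multiply: (-7)^14 ≡ 22^8 × 22^4 × 22^2 ≡ 7 × 23 × 20 (mod 29): 7 × 23 = 161 ≡ 16; 16 × 20 = 320 ≡ 1. So (-7)^14 ≡ 1 (mod 29).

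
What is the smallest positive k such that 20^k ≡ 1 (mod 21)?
Powers of 20 mod 21: 20^1≡20, 20^2≡1. Order = 2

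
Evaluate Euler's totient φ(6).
2

Prime factorization: 6 = 2 × 3
Using the formula φ(n) = n × Π(1 - 1/p) for each prime factor p:
φ(6) = 6 × (1 - 1/2) × (1 - 1/3)
φ(6) = 2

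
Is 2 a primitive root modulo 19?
Yes

To verify, check if 2^(18/q) ≢ 1 (mod 19) for each prime divisor q of 18
Divisors of 18 = 18: [1, 2, 3, 6, 9, 18]
  2^(18/2) = 2^9 ≡ 18 (mod 19)
  2^(18/3) = 2^6 ≡ 7 (mod 19)
Conclusion: 2 is a primitive root modulo 19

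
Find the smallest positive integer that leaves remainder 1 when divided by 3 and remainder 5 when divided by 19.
M = 3 × 19 = 57. M₁ = 19, y₁ ≡ 1 (mod 3). M₂ = 3, y₂ ≡ 13 (mod 19). k = 1×19×1 + 5×3×13 ≡ 43 (mod 57). The smallest positive such number is 43.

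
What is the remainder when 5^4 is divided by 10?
4 = 4 (binary 100). Repeated squaring mod 10: 5^1 ≡ 5; 5^2 ≡ 5² = 25 ≡ 5; 5^4 ≡ 5² = 25 ≡ 5. So 5^4 ≡ 5 (mod 10).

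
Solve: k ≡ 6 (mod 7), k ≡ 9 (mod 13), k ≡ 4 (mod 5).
M = 7 × 13 × 5 = 455. M₁ = 65, y₁ ≡ 4 (mod 7). M₂ = 35, y₂ ≡ 3 (mod 13). M₃ = 91, y₃ ≡ 1 (mod 5). k = 6×65×4 + 9×35×3 + 4×91×1 ≡ 139 (mod 455)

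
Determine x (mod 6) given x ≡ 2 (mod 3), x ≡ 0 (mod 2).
2

Using the Chinese Remainder Theorem:
M = product of moduli = 6
For equation 1: M_1 = 2, 2 ≡ 2 (mod 3), inverse of 2 mod 3 is 2 (check: 2 × 2 = 4 ≡ 1 (mod 3))
For equation 2: M_2 = 3, 3 ≡ 1 (mod 2), inverse of 3 mod 2 is 1 (check: 1 × 1 = 1 ≡ 1 (mod 2))
Combine: x ≡ Σ r_i×M_i×(M_i⁻¹ mod m_i) = 2×2×2 + 0×3×1 = 8 + 0 = 8
8 mod 6 = 2
x ≡ 2 (mod 6)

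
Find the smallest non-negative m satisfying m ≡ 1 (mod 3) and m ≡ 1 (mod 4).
M = 3 × 4 = 12. M₁ = 4, y₁ ≡ 1 (mod 3). M₂ = 3, y₂ ≡ 3 (mod 4). m = 1×4×1 + 1×3×3 ≡ 1 (mod 12)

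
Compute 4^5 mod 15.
5 = 4 + 1 (binary 101). Repeated squaring mod 15: 4^1 ≡ 4; 4^2 ≡ 4² = 16 ≡ 1; 4^4 ≡ 1² = 1 ≡ 1. Multiply: 4^5 = 4^4 × 4^1 ≡ 1 × 4 (mod 15): 1 × 4 = 4 ≡ 4. So 4^5 ≡ 4 (mod 15).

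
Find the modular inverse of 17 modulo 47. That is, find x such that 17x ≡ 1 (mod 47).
36

Using Extended Euclidean Algorithm:
gcd(17, 47) = 1
Bezout coefficients: 17 × -11 + 47 × 4 = 1
So 17 × -11 ≡ 1 (mod 47)
The inverse is -11 mod 47 = 36
Verification: 17 × 36 = 612 = 13 × 47 + 1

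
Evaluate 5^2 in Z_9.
2 = 2 (binary 10). Repeated squaring mod 9: 5^1 ≡ 5; 5^2 ≡ 5² = 25 ≡ 7. So 5^2 ≡ 7 (mod 9).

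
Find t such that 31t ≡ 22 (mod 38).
24

Since gcd(31, 38) = 1 divides 22, a solution exists.
Multiply both sides by the inverse of 31 mod 38:
  31^(-1) mod 38 = 27
  x ≡ 27 × 22 ≡ 594 ≡ 24 (mod 38)
Verification: 31 × 24 = 744 = 19 × 38 + 22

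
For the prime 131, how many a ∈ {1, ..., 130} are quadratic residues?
For prime 131, there are (p-1)/2 = (131-1)/2 = 65 quadratic residues (excluding 0).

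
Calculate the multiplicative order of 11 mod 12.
Powers of 11 mod 12: 11^1≡11, 11^2≡1. Order = 2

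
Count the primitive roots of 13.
4

The number of primitive roots modulo p is φ(p-1) = φ(12)
φ(12) = 4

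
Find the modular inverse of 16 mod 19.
16^(-1) ≡ 6 (mod 19). Verification: 16 × 6 = 96 ≡ 1 (mod 19)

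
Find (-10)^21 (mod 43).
Using repeated squaring. (-10) ≡ 33 (mod 43). 21 = 16 + 4 + 1 (binary 10101). Repeated squaring mod 43: 33^1 ≡ 33; 33^2 ≡ 33² = 1089 ≡ 14; 33^4 ≡ 14² = 196 ≡ 24; 33^8 ≡ 24² = 576 ≡ 17; 33^16 ≡ 17² = 289 ≡ 31. Multiply: (-10)^21 ≡ 33^16 × 33^4 × 33^1 ≡ 31 × 24 × 33 (mod 43): 31 × 24 = 744 ≡ 13; 13 × 33 = 429 ≡ 42. So (-10)^21 ≡ 42 (mod 43).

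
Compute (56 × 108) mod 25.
23

(56 × 108) = 6048
6048 mod 25 = 23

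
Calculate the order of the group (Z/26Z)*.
12

Prime factorization: 26 = 2 × 13
Using the formula φ(n) = n × Π(1 - 1/p) for each prime factor p:
φ(26) = 26 × (1 - 1/2) × (1 - 1/13)
φ(26) = 12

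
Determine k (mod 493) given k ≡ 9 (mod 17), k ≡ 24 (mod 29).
111

Using the Chinese Remainder Theorem:
M = product of moduli = 493
For equation 1: M_1 = 29, 29 ≡ 12 (mod 17), inverse of 29 mod 17 is 10 (check: 12 × 10 = 120 ≡ 1 (mod 17))
For equation 2: M_2 = 17, 17 ≡ 17 (mod 29), inverse of 17 mod 29 is 12 (check: 17 × 12 = 204 ≡ 1 (mod 29))
Combine: k ≡ Σ r_i×M_i×(M_i⁻¹ mod m_i) = 9×29×10 + 24×17×12 = 2610 + 4896 = 7506
7506 mod 493 = 111
k ≡ 111 (mod 493)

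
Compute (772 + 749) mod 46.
3

(772 + 749) = 1521
1521 mod 46 = 3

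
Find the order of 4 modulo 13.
Powers of 4 mod 13: 4^1≡4, 4^2≡3, 4^3≡12, 4^4≡9, 4^5≡10, 4^6≡1. Order = 6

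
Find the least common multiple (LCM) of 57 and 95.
285

First find GCD(57, 95) using the Euclidean algorithm:
57 = 0 × 95 + 57
95 = 1 × 57 + 38
57 = 1 × 38 + 19
38 = 2 × 19 + 0
GCD(57, 95) = 19

LCM formula: LCM(a, b) = (a × b) / GCD(a, b)
LCM(57, 95) = (57 × 95) / 19
LCM(57, 95) = 5415 / 19
LCM(57, 95) = 285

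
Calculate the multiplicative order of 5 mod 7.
Powers of 5 mod 7: 5^1≡5, 5^2≡4, 5^3≡6, 5^4≡2, 5^5≡3, 5^6≡1. Order = 6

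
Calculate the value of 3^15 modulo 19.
Using repeated squaring. 15 = 8 + 4 + 2 + 1 (binary 1111). Repeated squaring mod 19: 3^1 ≡ 3; 3^2 ≡ 3² = 9 ≡ 9; 3^4 ≡ 9² = 81 ≡ 5; 3^8 ≡ 5² = 25 ≡ 6. Multiply: 3^15 = 3^8 × 3^4 × 3^2 × 3^1 ≡ 6 × 5 × 9 × 3 (mod 19): 6 × 5 = 30 ≡ 11; 11 × 9 = 99 ≡ 4; 4 × 3 = 12 ≡ 12. So 3^15 ≡ 12 (mod 19).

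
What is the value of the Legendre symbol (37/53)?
(37/53) = 37^{26} mod 53 = 1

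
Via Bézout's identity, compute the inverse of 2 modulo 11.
Extended GCD: 2(-5) + 11(1) = 1. So 2^(-1) ≡ 6 ≡ 6 (mod 11). Verify: 2 × 6 = 12 ≡ 1 (mod 11)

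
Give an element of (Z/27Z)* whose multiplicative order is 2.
26 has order 2 mod 27 since 26^{2} ≡ 1 (mod 27) and no smaller power works.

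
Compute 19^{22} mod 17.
13

Using successive squaring:
Binary expansion of 22: 10110
Powers of 19 mod 17 (each is the square of the previous):
  19^1 ≡ 2 (mod 17)
  19^2 ≡ 2² = 4 ≡ 4 (mod 17)
  19^4 ≡ 4² = 16 ≡ 16 (mod 17)
  19^8 ≡ 16² = 256 ≡ 1 (mod 17)
  19^16 ≡ 1² = 1 ≡ 1 (mod 17)
22 = 16 + 4 + 2, so 19^22 = 19^16 × 19^4 × 19^2 ≡ 1 × 16 × 4 (mod 17)
Multiplying step by step:
  1 × 16 = 16 ≡ 16 (mod 17)
  16 × 4 = 64 ≡ 13 (mod 17)
Result: 19^22 ≡ 13 (mod 17)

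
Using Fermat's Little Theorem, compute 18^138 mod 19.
By Fermat: 18^{18} ≡ 1 (mod 19). 138 = 7×18 + 12. So 18^{138} ≡ 18^{12} ≡ 1 (mod 19)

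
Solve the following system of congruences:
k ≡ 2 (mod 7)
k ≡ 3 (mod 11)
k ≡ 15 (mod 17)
1290

Using the Chinese Remainder Theorem:
M = product of moduli = 1309
For equation 1: M_1 = 187, 187 ≡ 5 (mod 7), inverse of 187 mod 7 is 3 (check: 5 × 3 = 15 ≡ 1 (mod 7))
For equation 2: M_2 = 119, 119 ≡ 9 (mod 11), inverse of 119 mod 11 is 5 (check: 9 × 5 = 45 ≡ 1 (mod 11))
For equation 3: M_3 = 77, 77 ≡ 9 (mod 17), inverse of 77 mod 17 is 2 (check: 9 × 2 = 18 ≡ 1 (mod 17))
Combine: k ≡ Σ r_i×M_i×(M_i⁻¹ mod m_i) = 2×187×3 + 3×119×5 + 15×77×2 = 1122 + 1785 + 2310 = 5217
5217 mod 1309 = 1290
k ≡ 1290 (mod 1309)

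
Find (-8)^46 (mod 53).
Using repeated squaring. (-8) ≡ 45 (mod 53). 46 = 32 + 8 + 4 + 2 (binary 101110). Repeated squaring mod 53: 45^1 ≡ 45; 45^2 ≡ 45² = 2025 ≡ 11; 45^4 ≡ 11² = 121 ≡ 15; 45^8 ≡ 15² = 225 ≡ 13; 45^16 ≡ 13² = 169 ≡ 10; 45^32 ≡ 10² = 100 ≡ 47. Multiply: (-8)^46 ≡ 45^32 × 45^8 × 45^4 × 45^2 ≡ 47 × 13 × 15 × 11 (mod 53): 47 × 13 = 611 ≡ 28; 28 × 15 = 420 ≡ 49; 49 × 11 = 539 ≡ 9. So (-8)^46 ≡ 9 (mod 53).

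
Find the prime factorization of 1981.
7 × 283

Divide by primes starting from smallest:
1981 ÷ 7 = 283
283 ÷ 283 = 1

1981 = 7 × 283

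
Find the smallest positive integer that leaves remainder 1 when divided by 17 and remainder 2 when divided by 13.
M = 17 × 13 = 221. M₁ = 13, y₁ ≡ 4 (mod 17). M₂ = 17, y₂ ≡ 10 (mod 13). t = 1×13×4 + 2×17×10 ≡ 171 (mod 221). The smallest positive such number is 171.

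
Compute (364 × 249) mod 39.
0

(364 × 249) = 90636
90636 mod 39 = 0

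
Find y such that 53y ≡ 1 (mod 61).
53^(-1) ≡ 38 (mod 61). Verification: 53 × 38 = 2014 ≡ 1 (mod 61)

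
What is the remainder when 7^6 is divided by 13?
6 = 4 + 2 (binary 110). Repeated squaring mod 13: 7^1 ≡ 7; 7^2 ≡ 7² = 49 ≡ 10; 7^4 ≡ 10² = 100 ≡ 9. Multiply: 7^6 = 7^4 × 7^2 ≡ 9 × 10 (mod 13): 9 × 10 = 90 ≡ 12. So 7^6 ≡ 12 (mod 13).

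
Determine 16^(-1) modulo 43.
16^(-1) ≡ 35 (mod 43). Verification: 16 × 35 = 560 ≡ 1 (mod 43)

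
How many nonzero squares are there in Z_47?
For prime 47, there are (p-1)/2 = (47-1)/2 = 23 quadratic residues (excluding 0).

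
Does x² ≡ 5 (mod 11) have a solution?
By Euler's criterion: 5^{5} ≡ 1 (mod 11). Since this equals 1, 5 is a QR.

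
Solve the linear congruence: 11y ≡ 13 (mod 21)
5

Since gcd(11, 21) = 1 divides 13, a solution exists.
Multiply both sides by the inverse of 11 mod 21:
  11^(-1) mod 21 = 2
  x ≡ 2 × 13 ≡ 26 ≡ 5 (mod 21)
Verification: 11 × 5 = 55 = 2 × 21 + 13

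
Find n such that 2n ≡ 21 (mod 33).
27

Since gcd(2, 33) = 1 divides 21, a solution exists.
Multiply both sides by the inverse of 2 mod 33:
  2^(-1) mod 33 = 17
  x ≡ 17 × 21 ≡ 357 ≡ 27 (mod 33)
Verification: 2 × 27 = 54 = 1 × 33 + 21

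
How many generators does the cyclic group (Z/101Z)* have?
40

The number of primitive roots modulo p is φ(p-1) = φ(100)
φ(100) = 40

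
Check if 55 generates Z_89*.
p - 1 = 88 has prime divisors 2, 11. Check 55^(88/q) mod 89 for each: 55^(88/2) = 55^44 ≡ 1, 55^(88/11) = 55^8 ≡ 1 (mod 89). Since 55^44 ≡ 1 (mod 89), the order of 55 divides 44 (in fact the order is 4) ≠ 88, so it is not a primitive root.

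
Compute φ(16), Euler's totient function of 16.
8

Prime factorization: 16 = 2^4
Using the formula φ(n) = n × Π(1 - 1/p) for each prime factor p:
φ(16) = 16 × (1 - 1/2)
φ(16) = 8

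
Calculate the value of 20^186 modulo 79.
Using Fermat: 20^{78} ≡ 1 (mod 79). 186 ≡ 30 (mod 78). So 20^{186} ≡ 20^{30} ≡ 22 (mod 79)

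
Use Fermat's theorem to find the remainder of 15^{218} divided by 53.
28

By Fermat's Little Theorem, a^(p-1) ≡ 1 (mod p) for prime p and gcd(a, p) = 1
Here p = 53, so 15^52 ≡ 1 (mod 53)
We can reduce the exponent: 218 mod 52 = 10
So 15^218 ≡ 15^10 (mod 53)
Computing: 15^10 mod 53 = 28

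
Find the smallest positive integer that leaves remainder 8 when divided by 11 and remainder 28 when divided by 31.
M = 11 × 31 = 341. M₁ = 31, y₁ ≡ 5 (mod 11). M₂ = 11, y₂ ≡ 17 (mod 31). r = 8×31×5 + 28×11×17 ≡ 338 (mod 341). The smallest positive such number is 338.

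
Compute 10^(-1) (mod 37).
26

Using Extended Euclidean Algorithm:
gcd(10, 37) = 1
Bezout coefficients: 10 × -11 + 37 × 3 = 1
So 10 × -11 ≡ 1 (mod 37)
The inverse is -11 mod 37 = 26
Verification: 10 × 26 = 260 = 7 × 37 + 1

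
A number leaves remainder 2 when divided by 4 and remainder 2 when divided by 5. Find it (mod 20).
M = 4 × 5 = 20. M₁ = 5, y₁ ≡ 1 (mod 4). M₂ = 4, y₂ ≡ 4 (mod 5). r = 2×5×1 + 2×4×4 ≡ 2 (mod 20)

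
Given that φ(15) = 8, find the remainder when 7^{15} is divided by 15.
By Euler: 7^{8} ≡ 1 (mod 15) since gcd(7, 15) = 1. 15 = 1×8 + 7. So 7^{15} ≡ 7^{7} ≡ 13 (mod 15)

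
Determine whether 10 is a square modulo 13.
By Euler's criterion: 10^{6} ≡ 1 (mod 13). Since this equals 1, 10 is a QR.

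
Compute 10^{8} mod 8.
0

Using successive squaring:
Binary expansion of 8: 1000
Powers of 10 mod 8 (each is the square of the previous):
  10^1 ≡ 2 (mod 8)
  10^2 ≡ 2² = 4 ≡ 4 (mod 8)
  10^4 ≡ 4² = 16 ≡ 0 (mod 8)
  10^8 ≡ 0² = 0 ≡ 0 (mod 8)
8 is a power of 2, so 10^8 is the last square: ≡ 0 (mod 8)
Result: 10^8 ≡ 0 (mod 8)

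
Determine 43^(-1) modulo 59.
43^(-1) ≡ 11 (mod 59). Verification: 43 × 11 = 473 ≡ 1 (mod 59)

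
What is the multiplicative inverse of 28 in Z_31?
28^(-1) ≡ 10 (mod 31). Verification: 28 × 10 = 280 ≡ 1 (mod 31)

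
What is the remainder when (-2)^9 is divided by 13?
(-2) ≡ 11 (mod 13). 9 = 8 + 1 (binary 1001). Repeated squaring mod 13: 11^1 ≡ 11; 11^2 ≡ 11² = 121 ≡ 4; 11^4 ≡ 4² = 16 ≡ 3; 11^8 ≡ 3² = 9 ≡ 9. Multiply: (-2)^9 ≡ 11^8 × 11^1 ≡ 9 × 11 (mod 13): 9 × 11 = 99 ≡ 8. So (-2)^9 ≡ 8 (mod 13).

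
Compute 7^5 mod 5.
7 ≡ 2 (mod 5). 5 = 4 + 1 (binary 101). Repeated squaring mod 5: 2^1 ≡ 2; 2^2 ≡ 2² = 4 ≡ 4; 2^4 ≡ 4² = 16 ≡ 1. Multiply: 7^5 ≡ 2^4 × 2^1 ≡ 1 × 2 (mod 5): 1 × 2 = 2 ≡ 2. So 7^5 ≡ 2 (mod 5).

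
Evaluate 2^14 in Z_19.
Using repeated squaring. 14 = 8 + 4 + 2 (binary 1110). Repeated squaring mod 19: 2^1 ≡ 2; 2^2 ≡ 2² = 4 ≡ 4; 2^4 ≡ 4² = 16 ≡ 16; 2^8 ≡ 16² = 256 ≡ 9. Multiply: 2^14 = 2^8 × 2^4 × 2^2 ≡ 9 × 16 × 4 (mod 19): 9 × 16 = 144 ≡ 11; 11 × 4 = 44 ≡ 6. So 2^14 ≡ 6 (mod 19).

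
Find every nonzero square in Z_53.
QRs mod 53: {1, 4, 6, 7, 9, 10, 11, 13, 15, 16, 17, 24, 25, 28, 29, 36, 37, 38, 40, 42, 43, 44, 46, 47, 49, 52}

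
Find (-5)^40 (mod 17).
Using Fermat: (-5)^{16} ≡ 1 (mod 17). 40 ≡ 8 (mod 16). So (-5)^{40} ≡ (-5)^{8} ≡ 16 (mod 17)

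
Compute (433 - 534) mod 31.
23

(433 - 534) = -101
-101 mod 31 = 23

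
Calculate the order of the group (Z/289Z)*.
272

Prime factorization: 289 = 17^2
Using the formula φ(n) = n × Π(1 - 1/p) for each prime factor p:
φ(289) = 289 × (1 - 1/17)
φ(289) = 272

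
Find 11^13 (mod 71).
Using repeated squaring. 13 = 8 + 4 + 1 (binary 1101). Repeated squaring mod 71: 11^1 ≡ 11; 11^2 ≡ 11² = 121 ≡ 50; 11^4 ≡ 50² = 2500 ≡ 15; 11^8 ≡ 15² = 225 ≡ 12. Multiply: 11^13 = 11^8 × 11^4 × 11^1 ≡ 12 × 15 × 11 (mod 71): 12 × 15 = 180 ≡ 38; 38 × 11 = 418 ≡ 63. So 11^13 ≡ 63 (mod 71).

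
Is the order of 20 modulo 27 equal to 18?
Yes, ord_27(20) = 18.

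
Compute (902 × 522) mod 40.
4

(902 × 522) = 470844
470844 mod 40 = 4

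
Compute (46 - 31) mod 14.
1

(46 - 31) = 15
15 mod 14 = 1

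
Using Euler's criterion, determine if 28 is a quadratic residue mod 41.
By Euler's criterion: 28^{20} ≡ 40 (mod 41). Since this equals -1 (≡ 40), 28 is not a QR.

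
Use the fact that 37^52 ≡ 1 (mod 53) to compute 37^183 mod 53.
By Fermat: 37^{52} ≡ 1 (mod 53). 183 = 3×52 + 27. So 37^{183} ≡ 37^{27} ≡ 37 (mod 53)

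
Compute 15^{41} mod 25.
0

Using successive squaring:
Binary expansion of 41: 101001
Powers of 15 mod 25 (each is the square of the previous):
  15^1 ≡ 15 (mod 25)
  15^2 ≡ 15² = 225 ≡ 0 (mod 25)
  15^4 ≡ 0² = 0 ≡ 0 (mod 25)
  15^8 ≡ 0² = 0 ≡ 0 (mod 25)
  15^16 ≡ 0² = 0 ≡ 0 (mod 25)
  15^32 ≡ 0² = 0 ≡ 0 (mod 25)
41 = 32 + 8 + 1, so 15^41 = 15^32 × 15^8 × 15^1 ≡ 0 × 0 × 15 (mod 25)
Multiplying step by step:
  0 × 0 = 0 ≡ 0 (mod 25)
  0 × 15 = 0 ≡ 0 (mod 25)
Result: 15^41 ≡ 0 (mod 25)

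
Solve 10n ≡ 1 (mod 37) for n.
26

Using Extended Euclidean Algorithm:
gcd(10, 37) = 1
Bezout coefficients: 10 × -11 + 37 × 3 = 1
So 10 × -11 ≡ 1 (mod 37)
The inverse is -11 mod 37 = 26
Verification: 10 × 26 = 260 = 7 × 37 + 1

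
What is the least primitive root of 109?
6

A primitive root g modulo p has order p-1 = 108
Prime divisors of 108: [2, 3]
g is a primitive root iff g^(108/q) ≢ 1 (mod 109) for each prime divisor q
Testing small values:
  g = 2: 2^54 ≡ 108, 2^36 ≡ 1 (mod 109) → 2^36 ≡ 1, not primitive root
  g = 3: 3^54 ≡ 1, 3^36 ≡ 63 (mod 109) → 3^54 ≡ 1, not primitive root
  g = 4: 4^54 ≡ 1, 4^36 ≡ 1 (mod 109) → 4^54 ≡ 1, not primitive root
  g = 5: 5^54 ≡ 1, 5^36 ≡ 63 (mod 109) → 5^54 ≡ 1, not primitive root
  g = 6: 6^54 ≡ 108, 6^36 ≡ 63 (mod 109) → none is 1, primitive root!
The smallest primitive root is 6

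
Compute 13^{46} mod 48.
25

Using successive squaring:
Binary expansion of 46: 101110
Powers of 13 mod 48 (each is the square of the previous):
  13^1 ≡ 13 (mod 48)
  13^2 ≡ 13² = 169 ≡ 25 (mod 48)
  13^4 ≡ 25² = 625 ≡ 1 (mod 48)
  13^8 ≡ 1² = 1 ≡ 1 (mod 48)
  13^16 ≡ 1² = 1 ≡ 1 (mod 48)
  13^32 ≡ 1² = 1 ≡ 1 (mod 48)
46 = 32 + 8 + 4 + 2, so 13^46 = 13^32 × 13^8 × 13^4 × 13^2 ≡ 1 × 1 × 1 × 25 (mod 48)
Multiplying step by step:
  1 × 1 = 1 ≡ 1 (mod 48)
  1 × 1 = 1 ≡ 1 (mod 48)
  1 × 25 = 25 ≡ 25 (mod 48)
Result: 13^46 ≡ 25 (mod 48)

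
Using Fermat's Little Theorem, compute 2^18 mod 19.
By Fermat's Little Theorem, 2^{18} ≡ 1 (mod 19) since 19 is prime and gcd(2, 19) = 1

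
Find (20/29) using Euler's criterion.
(20/29) = 20^{14} mod 29 = 1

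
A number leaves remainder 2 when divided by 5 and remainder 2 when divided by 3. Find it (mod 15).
M = 5 × 3 = 15. M₁ = 3, y₁ ≡ 2 (mod 5). M₂ = 5, y₂ ≡ 2 (mod 3). y = 2×3×2 + 2×5×2 ≡ 2 (mod 15)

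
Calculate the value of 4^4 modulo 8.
4 = 4 (binary 100). Repeated squaring mod 8: 4^1 ≡ 4; 4^2 ≡ 4² = 16 ≡ 0; 4^4 ≡ 0² = 0 ≡ 0. So 4^4 ≡ 0 (mod 8).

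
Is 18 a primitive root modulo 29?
Yes

To verify, check if 18^(28/q) ≢ 1 (mod 29) for each prime divisor q of 28
Divisors of 28 = 28: [1, 2, 4, 7, 14, 28]
  18^(28/2) = 18^14 ≡ 28 (mod 29)
  18^(28/7) = 18^4 ≡ 25 (mod 29)
Conclusion: 18 is a primitive root modulo 29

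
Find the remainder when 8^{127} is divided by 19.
By Fermat: 8^{18} ≡ 1 (mod 19). 127 = 7×18 + 1. So 8^{127} ≡ 8^{1} ≡ 8 (mod 19)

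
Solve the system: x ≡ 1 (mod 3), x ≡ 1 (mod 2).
M = 3 × 2 = 6. M₁ = 2, y₁ ≡ 2 (mod 3). M₂ = 3, y₂ ≡ 1 (mod 2). x = 1×2×2 + 1×3×1 ≡ 1 (mod 6)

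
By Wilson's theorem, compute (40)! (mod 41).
By Wilson's theorem, (40)! ≡ -1 ≡ 40 (mod 41)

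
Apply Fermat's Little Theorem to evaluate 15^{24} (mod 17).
1

By Fermat's Little Theorem, a^(p-1) ≡ 1 (mod p) for prime p and gcd(a, p) = 1
Here p = 17, so 15^16 ≡ 1 (mod 17)
We can reduce the exponent: 24 mod 16 = 8
So 15^24 ≡ 15^8 (mod 17)
Computing: 15^8 mod 17 = 1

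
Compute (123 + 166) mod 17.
0

(123 + 166) = 289
289 mod 17 = 0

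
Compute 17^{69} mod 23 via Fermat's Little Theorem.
14

By Fermat's Little Theorem, a^(p-1) ≡ 1 (mod p) for prime p and gcd(a, p) = 1
Here p = 23, so 17^22 ≡ 1 (mod 23)
We can reduce the exponent: 69 mod 22 = 3
So 17^69 ≡ 17^3 (mod 23)
Computing: 17^3 mod 23 = 14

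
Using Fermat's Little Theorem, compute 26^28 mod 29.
By Fermat's Little Theorem, 26^{28} ≡ 1 (mod 29) since 29 is prime and gcd(26, 29) = 1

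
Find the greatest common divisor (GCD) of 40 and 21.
1

Using the Euclidean algorithm:
40 = 1 × 21 + 19
21 = 1 × 19 + 2
19 = 9 × 2 + 1
2 = 2 × 1 + 0

GCD(40, 21) = 1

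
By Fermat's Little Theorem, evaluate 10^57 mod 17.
By Fermat: 10^{16} ≡ 1 (mod 17). 57 = 3×16 + 9. So 10^{57} ≡ 10^{9} ≡ 7 (mod 17)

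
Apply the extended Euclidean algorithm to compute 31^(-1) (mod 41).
Extended GCD: 31(4) + 41(-3) = 1. So 31^(-1) ≡ 4 ≡ 4 (mod 41). Verify: 31 × 4 = 124 ≡ 1 (mod 41)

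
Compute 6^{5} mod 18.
0

Using successive squaring:
Binary expansion of 5: 101
Powers of 6 mod 18 (each is the square of the previous):
  6^1 ≡ 6 (mod 18)
  6^2 ≡ 6² = 36 ≡ 0 (mod 18)
  6^4 ≡ 0² = 0 ≡ 0 (mod 18)
5 = 4 + 1, so 6^5 = 6^4 × 6^1 ≡ 0 × 6 (mod 18)
Multiplying step by step:
  0 × 6 = 0 ≡ 0 (mod 18)
Result: 6^5 ≡ 0 (mod 18)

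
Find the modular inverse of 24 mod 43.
24^(-1) ≡ 9 (mod 43). Verification: 24 × 9 = 216 ≡ 1 (mod 43)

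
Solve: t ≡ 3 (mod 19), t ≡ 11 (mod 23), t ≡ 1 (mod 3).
M = 19 × 23 × 3 = 1311. M₁ = 69, y₁ ≡ 8 (mod 19). M₂ = 57, y₂ ≡ 21 (mod 23). M₃ = 437, y₃ ≡ 2 (mod 3). t = 3×69×8 + 11×57×21 + 1×437×2 ≡ 1276 (mod 1311)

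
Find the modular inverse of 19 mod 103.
19^(-1) ≡ 38 (mod 103). Verification: 19 × 38 = 722 ≡ 1 (mod 103)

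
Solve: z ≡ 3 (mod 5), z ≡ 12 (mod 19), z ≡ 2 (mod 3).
M = 5 × 19 × 3 = 285. M₁ = 57, y₁ ≡ 3 (mod 5). M₂ = 15, y₂ ≡ 14 (mod 19). M₃ = 95, y₃ ≡ 2 (mod 3). z = 3×57×3 + 12×15×14 + 2×95×2 ≡ 278 (mod 285)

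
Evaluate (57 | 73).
(57/73) = 57^{36} mod 73 = 1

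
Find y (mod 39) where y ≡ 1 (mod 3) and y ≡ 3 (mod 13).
M = 3 × 13 = 39. M₁ = 13, y₁ ≡ 1 (mod 3). M₂ = 3, y₂ ≡ 9 (mod 13). y = 1×13×1 + 3×3×9 ≡ 16 (mod 39)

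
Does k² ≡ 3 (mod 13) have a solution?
By Euler's criterion: 3^{6} ≡ 1 (mod 13). Since this equals 1, 3 is a QR.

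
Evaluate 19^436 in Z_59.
Using Fermat: 19^{58} ≡ 1 (mod 59). 436 ≡ 30 (mod 58). So 19^{436} ≡ 19^{30} ≡ 19 (mod 59)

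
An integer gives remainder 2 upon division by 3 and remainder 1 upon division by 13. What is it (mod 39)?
M = 3 × 13 = 39. M₁ = 13, y₁ ≡ 1 (mod 3). M₂ = 3, y₂ ≡ 9 (mod 13). n = 2×13×1 + 1×3×9 ≡ 14 (mod 39). The smallest positive such number is 14.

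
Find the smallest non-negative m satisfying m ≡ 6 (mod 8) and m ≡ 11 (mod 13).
M = 8 × 13 = 104. M₁ = 13, y₁ ≡ 5 (mod 8). M₂ = 8, y₂ ≡ 5 (mod 13). m = 6×13×5 + 11×8×5 ≡ 102 (mod 104)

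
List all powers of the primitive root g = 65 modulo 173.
g^1, g^2, ..., g^{172} mod 173: {65, 73, 74, 139, 39, 113, 79, 118, 58, 137, 82, 140, 104, 13, 153, 84, 97, 77, 161, 85, 162, 150, 62, 51, 28, 90, 141, 169, 86, 54, 50, 136, 17, 67, 30, 47, 114, 144, 18, 132, 103, 121, 80, 10, 131, 38, 48, 6, 44, 92, 98, 142, 61, 159, 128, 16, 2, 130, 146, 148, 105, 78, 53, 158, 63, 116, 101, 164, 107, 35, 26, 133, 168, 21, 154, 149, 170, 151, 127, 124, 102, 56, 7, 109, 165, 172, 108, 100, 99, 34, 134, 60, 94, 55, 115, 36, 91, 33, 69, 160, 20, 89, 76, 96, 12, 88, 11, 23, 111, 122, 145, 83, 32, 4, 87, 119, 123, 37, 156, 106, 143, 126, 59, 29, 155, 41, 70, 52, 93, 163, 42, 135, 125, 167, 129, 81, 75, 31, 112, 14, 45, 157, 171, 43, 27, 25, 68, 95, 120, 15, 110, 57, 72, 9, 66, 138, 147, 40, 5, 152, 19, 24, 3, 22, 46, 49, 71, 117, 166, 64, 8, 1}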